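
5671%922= 139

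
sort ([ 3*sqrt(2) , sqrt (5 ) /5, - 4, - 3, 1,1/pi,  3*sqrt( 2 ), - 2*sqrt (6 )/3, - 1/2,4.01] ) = [  -  4, - 3, - 2*sqrt(6 )/3, - 1/2,1/pi, sqrt(5) /5,1,4.01, 3*sqrt ( 2), 3 *sqrt( 2)]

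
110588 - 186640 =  - 76052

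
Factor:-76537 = - 76537^1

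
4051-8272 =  - 4221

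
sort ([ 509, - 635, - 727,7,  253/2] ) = [ -727,  -  635,7, 253/2 , 509]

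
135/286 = 135/286= 0.47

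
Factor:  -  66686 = - 2^1*33343^1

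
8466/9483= 2822/3161 = 0.89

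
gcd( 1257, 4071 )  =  3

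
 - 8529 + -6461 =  - 14990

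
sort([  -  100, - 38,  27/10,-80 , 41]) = [ - 100, - 80,- 38,  27/10,41]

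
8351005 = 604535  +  7746470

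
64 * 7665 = 490560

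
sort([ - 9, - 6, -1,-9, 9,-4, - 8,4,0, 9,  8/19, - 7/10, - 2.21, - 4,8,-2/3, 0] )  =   [- 9, - 9, - 8, - 6, - 4,-4, - 2.21,  -  1, - 7/10 ,-2/3,0, 0 , 8/19,4,8,9,  9 ] 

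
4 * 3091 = 12364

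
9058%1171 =861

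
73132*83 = 6069956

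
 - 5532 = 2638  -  8170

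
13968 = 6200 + 7768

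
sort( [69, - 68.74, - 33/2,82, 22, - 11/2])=[-68.74, -33/2, -11/2,22, 69, 82] 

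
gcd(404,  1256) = 4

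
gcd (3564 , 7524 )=396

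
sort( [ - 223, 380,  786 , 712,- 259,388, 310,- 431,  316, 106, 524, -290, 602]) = [  -  431, - 290, - 259, - 223, 106, 310,316, 380, 388,524,602, 712, 786 ]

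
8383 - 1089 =7294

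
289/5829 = 289/5829 = 0.05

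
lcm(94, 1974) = 1974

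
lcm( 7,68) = 476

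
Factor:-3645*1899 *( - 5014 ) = 34706180970 = 2^1*3^8* 5^1*23^1*109^1*211^1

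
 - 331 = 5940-6271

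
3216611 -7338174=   -  4121563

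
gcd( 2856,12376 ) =952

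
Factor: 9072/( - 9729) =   -  1008/1081= - 2^4* 3^2*7^1*23^( - 1)*47^( - 1 )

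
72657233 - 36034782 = 36622451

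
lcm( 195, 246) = 15990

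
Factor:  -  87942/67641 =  - 29314/22547 = -2^1*7^(-1)*3221^(  -  1 )*14657^1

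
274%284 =274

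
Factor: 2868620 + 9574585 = 3^1*5^1*829547^1 = 12443205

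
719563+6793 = 726356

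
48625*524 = 25479500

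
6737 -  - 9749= 16486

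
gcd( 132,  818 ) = 2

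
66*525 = 34650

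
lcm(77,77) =77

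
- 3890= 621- 4511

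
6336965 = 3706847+2630118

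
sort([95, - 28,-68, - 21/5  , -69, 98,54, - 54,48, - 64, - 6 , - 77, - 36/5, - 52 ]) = [ - 77,  -  69, - 68, - 64, - 54, - 52, - 28, - 36/5, - 6, - 21/5, 48, 54, 95,98] 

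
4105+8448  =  12553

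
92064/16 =5754 = 5754.00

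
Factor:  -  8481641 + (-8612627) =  - 2^2 * 31^2*4447^1 = -17094268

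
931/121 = 931/121 = 7.69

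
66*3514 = 231924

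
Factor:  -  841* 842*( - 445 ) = 2^1* 5^1*29^2*89^1*421^1 = 315114290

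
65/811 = 65/811=0.08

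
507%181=145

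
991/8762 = 991/8762 = 0.11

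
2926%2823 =103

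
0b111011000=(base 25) im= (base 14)25A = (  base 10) 472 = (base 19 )15g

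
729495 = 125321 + 604174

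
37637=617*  61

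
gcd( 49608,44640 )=72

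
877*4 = 3508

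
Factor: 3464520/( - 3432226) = - 1732260/1716113 = - 2^2*3^1*5^1*7^( - 1)*61^( - 1)*4019^( - 1)*28871^1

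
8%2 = 0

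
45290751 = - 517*(-87603 ) 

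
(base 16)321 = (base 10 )801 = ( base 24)199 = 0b1100100001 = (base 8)1441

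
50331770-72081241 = -21749471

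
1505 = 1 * 1505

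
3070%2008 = 1062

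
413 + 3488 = 3901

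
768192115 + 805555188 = 1573747303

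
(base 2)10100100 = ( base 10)164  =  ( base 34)4s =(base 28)5o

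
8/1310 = 4/655 = 0.01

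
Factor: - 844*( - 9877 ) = 2^2*7^1*17^1*83^1*211^1 = 8336188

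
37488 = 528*71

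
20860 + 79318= 100178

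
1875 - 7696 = - 5821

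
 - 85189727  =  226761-85416488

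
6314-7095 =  -781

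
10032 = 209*48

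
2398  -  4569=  - 2171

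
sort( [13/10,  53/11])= [ 13/10,53/11 ]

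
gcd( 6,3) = 3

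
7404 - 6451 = 953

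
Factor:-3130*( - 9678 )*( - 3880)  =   - 2^5 *3^1*5^2*97^1*313^1*1613^1 = - 117533503200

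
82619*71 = 5865949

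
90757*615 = 55815555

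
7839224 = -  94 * ( - 83396) 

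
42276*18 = 760968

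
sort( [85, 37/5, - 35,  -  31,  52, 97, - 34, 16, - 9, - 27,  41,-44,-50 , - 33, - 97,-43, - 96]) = [ - 97, - 96, - 50, - 44,-43, - 35 , - 34 ,-33, - 31, - 27, - 9,  37/5,16,41, 52 , 85,97 ] 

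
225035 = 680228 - 455193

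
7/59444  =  1/8492  =  0.00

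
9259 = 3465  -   -5794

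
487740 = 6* 81290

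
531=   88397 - 87866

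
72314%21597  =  7523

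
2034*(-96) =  - 195264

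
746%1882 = 746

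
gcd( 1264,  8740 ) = 4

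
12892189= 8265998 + 4626191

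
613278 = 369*1662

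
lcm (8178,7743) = 727842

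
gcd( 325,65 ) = 65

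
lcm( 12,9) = 36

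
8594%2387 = 1433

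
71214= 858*83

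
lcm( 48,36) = 144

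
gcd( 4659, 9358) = 1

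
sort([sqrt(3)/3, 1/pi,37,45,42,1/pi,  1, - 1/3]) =[-1/3,1/pi,1/pi, sqrt(3)/3,1, 37,42,45]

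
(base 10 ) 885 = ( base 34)q1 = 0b1101110101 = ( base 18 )2D3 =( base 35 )PA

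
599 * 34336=20567264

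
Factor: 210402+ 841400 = 2^1*19^1*89^1 * 311^1 = 1051802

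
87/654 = 29/218  =  0.13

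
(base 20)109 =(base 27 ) F4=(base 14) 213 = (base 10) 409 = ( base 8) 631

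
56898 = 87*654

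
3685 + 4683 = 8368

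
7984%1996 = 0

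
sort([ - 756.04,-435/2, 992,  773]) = [ -756.04,-435/2, 773,992 ] 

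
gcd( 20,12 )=4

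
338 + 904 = 1242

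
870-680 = 190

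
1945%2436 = 1945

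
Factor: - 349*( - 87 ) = 30363  =  3^1*29^1*349^1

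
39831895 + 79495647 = 119327542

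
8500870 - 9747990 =-1247120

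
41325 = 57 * 725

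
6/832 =3/416=0.01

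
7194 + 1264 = 8458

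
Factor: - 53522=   -  2^1 *7^1*3823^1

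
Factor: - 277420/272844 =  - 485/477 = - 3^ (-2) * 5^1*53^(-1 )*97^1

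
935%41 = 33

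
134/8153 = 134/8153= 0.02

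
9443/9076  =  9443/9076 = 1.04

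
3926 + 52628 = 56554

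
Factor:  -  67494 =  - 2^1 * 3^1*7^1*1607^1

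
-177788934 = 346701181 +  - 524490115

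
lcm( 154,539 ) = 1078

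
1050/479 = 1050/479 =2.19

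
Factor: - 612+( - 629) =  -1241 = - 17^1*73^1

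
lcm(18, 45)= 90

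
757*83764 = 63409348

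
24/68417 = 24/68417= 0.00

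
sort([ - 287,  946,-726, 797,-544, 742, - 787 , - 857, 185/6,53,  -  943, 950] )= [ - 943, - 857 , - 787, - 726, - 544, - 287,185/6,53,742, 797,946,950]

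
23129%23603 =23129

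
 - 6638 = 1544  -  8182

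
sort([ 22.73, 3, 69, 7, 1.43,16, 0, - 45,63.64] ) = [ - 45, 0, 1.43, 3, 7,  16 , 22.73,63.64, 69]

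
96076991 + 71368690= 167445681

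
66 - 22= 44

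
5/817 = 5/817 = 0.01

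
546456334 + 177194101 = 723650435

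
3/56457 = 1/18819 = 0.00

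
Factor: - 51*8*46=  - 18768 = -2^4*3^1* 17^1 *23^1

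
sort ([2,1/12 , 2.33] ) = [1/12,2, 2.33]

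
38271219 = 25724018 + 12547201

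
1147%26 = 3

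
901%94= 55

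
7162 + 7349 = 14511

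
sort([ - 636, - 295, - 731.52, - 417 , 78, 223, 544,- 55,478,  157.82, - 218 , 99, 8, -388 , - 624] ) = [ - 731.52, - 636, - 624, - 417, - 388,  -  295, - 218 , - 55, 8, 78 , 99,157.82,223,478,544] 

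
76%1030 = 76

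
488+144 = 632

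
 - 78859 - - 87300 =8441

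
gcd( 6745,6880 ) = 5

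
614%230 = 154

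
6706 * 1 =6706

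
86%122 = 86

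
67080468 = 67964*987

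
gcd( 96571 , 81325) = 1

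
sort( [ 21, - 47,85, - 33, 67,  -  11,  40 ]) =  [  -  47,  -  33,- 11 , 21, 40, 67, 85]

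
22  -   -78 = 100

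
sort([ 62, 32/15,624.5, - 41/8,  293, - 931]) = [ - 931  , - 41/8, 32/15  ,  62,293, 624.5] 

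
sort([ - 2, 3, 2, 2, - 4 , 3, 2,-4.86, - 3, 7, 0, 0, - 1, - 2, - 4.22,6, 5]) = [ - 4.86, - 4.22, - 4,-3, - 2,-2, - 1, 0,  0,2,2, 2, 3, 3,5,6,7]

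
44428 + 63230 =107658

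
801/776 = 1 + 25/776 = 1.03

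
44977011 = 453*99287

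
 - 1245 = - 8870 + 7625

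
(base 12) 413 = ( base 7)1503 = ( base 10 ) 591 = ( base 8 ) 1117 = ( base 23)12g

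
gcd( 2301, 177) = 177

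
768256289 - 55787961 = 712468328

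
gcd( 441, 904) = 1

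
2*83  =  166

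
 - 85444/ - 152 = 21361/38 = 562.13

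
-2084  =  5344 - 7428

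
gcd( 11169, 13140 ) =657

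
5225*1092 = 5705700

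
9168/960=9 + 11/20=9.55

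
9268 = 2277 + 6991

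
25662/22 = 1166 + 5/11 = 1166.45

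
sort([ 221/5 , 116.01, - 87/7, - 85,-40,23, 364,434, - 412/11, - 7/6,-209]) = [ - 209, - 85, - 40,  -  412/11,-87/7, - 7/6,23,221/5, 116.01 , 364, 434 ] 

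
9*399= 3591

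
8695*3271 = 28441345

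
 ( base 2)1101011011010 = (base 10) 6874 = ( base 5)204444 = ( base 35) 5LE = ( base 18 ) 133g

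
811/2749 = 811/2749= 0.30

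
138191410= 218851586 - 80660176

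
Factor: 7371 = 3^4*7^1*13^1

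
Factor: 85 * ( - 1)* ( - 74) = 2^1*5^1*17^1*37^1= 6290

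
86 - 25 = 61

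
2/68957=2/68957 = 0.00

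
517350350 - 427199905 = 90150445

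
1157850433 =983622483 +174227950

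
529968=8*66246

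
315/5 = 63 = 63.00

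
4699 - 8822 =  - 4123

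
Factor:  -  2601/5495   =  -3^2*5^ (-1)*7^ ( - 1)*17^2 * 157^(  -  1 ) 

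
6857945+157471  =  7015416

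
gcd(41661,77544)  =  27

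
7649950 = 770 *9935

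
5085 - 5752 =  - 667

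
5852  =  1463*4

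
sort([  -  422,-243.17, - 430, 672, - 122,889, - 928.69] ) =[-928.69, - 430, - 422,- 243.17 ,- 122,672, 889] 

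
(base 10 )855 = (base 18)2B9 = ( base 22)1GJ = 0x357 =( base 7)2331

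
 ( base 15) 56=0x51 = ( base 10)81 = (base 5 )311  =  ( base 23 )3c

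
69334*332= 23018888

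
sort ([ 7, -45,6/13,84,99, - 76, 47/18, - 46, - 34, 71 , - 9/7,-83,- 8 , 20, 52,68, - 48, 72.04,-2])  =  [ - 83,  -  76,-48, - 46, - 45, - 34 , - 8, - 2, - 9/7 , 6/13,47/18,  7, 20,52  ,  68, 71,72.04, 84, 99 ] 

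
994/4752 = 497/2376  =  0.21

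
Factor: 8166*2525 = 2^1*3^1*5^2*101^1*1361^1=20619150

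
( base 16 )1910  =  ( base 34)5IO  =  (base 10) 6416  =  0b1100100010000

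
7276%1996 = 1288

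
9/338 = 9/338  =  0.03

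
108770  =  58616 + 50154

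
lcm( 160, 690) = 11040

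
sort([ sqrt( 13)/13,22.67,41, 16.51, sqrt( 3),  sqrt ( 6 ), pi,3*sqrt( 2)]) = [sqrt( 13 ) /13,sqrt( 3 ), sqrt( 6),pi,3*sqrt( 2), 16.51, 22.67,41]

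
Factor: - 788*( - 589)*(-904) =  - 419575328  =  - 2^5 * 19^1 * 31^1*113^1*197^1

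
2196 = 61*36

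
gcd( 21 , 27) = 3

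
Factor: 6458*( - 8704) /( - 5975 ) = 2^10* 5^(  -  2) *17^1*239^( - 1)*3229^1 = 56210432/5975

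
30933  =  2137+28796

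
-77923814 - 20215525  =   - 98139339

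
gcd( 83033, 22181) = 1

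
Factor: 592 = 2^4*37^1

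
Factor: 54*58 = 2^2*3^3*29^1 = 3132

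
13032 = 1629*8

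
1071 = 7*153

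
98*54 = 5292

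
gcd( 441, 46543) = 7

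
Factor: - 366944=- 2^5*11467^1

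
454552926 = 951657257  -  497104331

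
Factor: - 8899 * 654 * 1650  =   - 2^2*3^2*5^2 * 11^2*109^1*809^1=- 9602910900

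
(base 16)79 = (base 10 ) 121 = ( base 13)94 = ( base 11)100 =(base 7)232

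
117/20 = 117/20 = 5.85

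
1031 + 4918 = 5949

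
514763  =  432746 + 82017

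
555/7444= 555/7444 = 0.07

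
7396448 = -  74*( - 99952 )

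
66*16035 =1058310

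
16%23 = 16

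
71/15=71/15 = 4.73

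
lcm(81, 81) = 81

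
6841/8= 6841/8 = 855.12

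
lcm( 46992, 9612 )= 422928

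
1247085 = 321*3885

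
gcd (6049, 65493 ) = 1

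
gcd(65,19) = 1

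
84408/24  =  3517 = 3517.00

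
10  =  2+8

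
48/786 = 8/131 = 0.06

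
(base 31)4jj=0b1000101100100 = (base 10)4452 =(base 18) DD6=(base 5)120302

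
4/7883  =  4/7883 =0.00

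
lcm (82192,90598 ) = 7972624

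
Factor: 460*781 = 2^2*5^1*11^1 * 23^1*71^1 =359260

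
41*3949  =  161909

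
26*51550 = 1340300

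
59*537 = 31683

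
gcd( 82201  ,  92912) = 1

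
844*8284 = 6991696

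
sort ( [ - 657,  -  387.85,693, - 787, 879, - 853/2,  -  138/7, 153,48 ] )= [ - 787, - 657, - 853/2, - 387.85, - 138/7 , 48,153 , 693, 879 ] 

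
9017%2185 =277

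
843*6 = 5058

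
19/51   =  19/51=0.37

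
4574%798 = 584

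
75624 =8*9453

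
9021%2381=1878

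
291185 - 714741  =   - 423556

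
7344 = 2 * 3672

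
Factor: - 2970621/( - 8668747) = 3^3* 31^ ( - 1 )*110023^1*279637^( - 1)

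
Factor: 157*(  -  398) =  - 2^1*157^1 * 199^1 = - 62486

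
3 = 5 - 2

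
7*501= 3507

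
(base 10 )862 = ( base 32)qu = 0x35e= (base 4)31132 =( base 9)1157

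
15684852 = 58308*269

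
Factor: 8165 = 5^1*23^1 * 71^1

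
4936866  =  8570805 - 3633939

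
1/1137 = 1/1137 =0.00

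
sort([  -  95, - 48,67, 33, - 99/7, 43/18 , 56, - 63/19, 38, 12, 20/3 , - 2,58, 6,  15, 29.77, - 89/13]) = [ - 95, - 48, - 99/7, - 89/13, - 63/19, - 2, 43/18  ,  6, 20/3, 12, 15,  29.77,33, 38,56, 58 , 67 ]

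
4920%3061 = 1859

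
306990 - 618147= - 311157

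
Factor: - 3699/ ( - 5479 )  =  3^3*137^1 * 5479^( - 1 ) 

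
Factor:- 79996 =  - 2^2 * 7^1*2857^1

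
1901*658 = 1250858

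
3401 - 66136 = -62735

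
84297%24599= 10500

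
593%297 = 296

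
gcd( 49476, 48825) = 651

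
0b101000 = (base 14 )2C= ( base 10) 40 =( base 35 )15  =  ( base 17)26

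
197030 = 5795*34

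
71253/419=71253/419 = 170.05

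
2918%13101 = 2918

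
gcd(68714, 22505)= 1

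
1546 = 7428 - 5882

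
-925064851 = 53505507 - 978570358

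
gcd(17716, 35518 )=86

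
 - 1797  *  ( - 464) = 833808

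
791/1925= 113/275 = 0.41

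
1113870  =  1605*694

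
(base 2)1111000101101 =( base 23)EDK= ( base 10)7725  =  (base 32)7hd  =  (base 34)6N7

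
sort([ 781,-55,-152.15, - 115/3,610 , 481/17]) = [- 152.15, - 55,-115/3,481/17,610,781 ]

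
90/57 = 30/19 = 1.58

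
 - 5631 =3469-9100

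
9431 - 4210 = 5221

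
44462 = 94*473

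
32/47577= 32/47577= 0.00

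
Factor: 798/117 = 2^1*3^( - 1 ) * 7^1 * 13^( - 1)*19^1= 266/39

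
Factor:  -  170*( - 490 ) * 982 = 2^3 * 5^2*7^2*17^1 * 491^1 = 81800600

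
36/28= 1 + 2/7 = 1.29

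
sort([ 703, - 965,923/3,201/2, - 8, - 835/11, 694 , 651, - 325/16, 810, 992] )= [  -  965, - 835/11 , - 325/16, - 8,  201/2,923/3, 651, 694,703, 810,992 ] 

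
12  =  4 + 8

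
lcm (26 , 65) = 130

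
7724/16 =1931/4 =482.75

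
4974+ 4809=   9783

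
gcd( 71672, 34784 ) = 8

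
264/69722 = 132/34861 = 0.00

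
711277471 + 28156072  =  739433543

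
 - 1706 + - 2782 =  - 4488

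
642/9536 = 321/4768 =0.07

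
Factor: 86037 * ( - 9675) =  - 3^3*5^2 * 7^1 * 17^1*43^1*241^1 = -832407975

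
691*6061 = 4188151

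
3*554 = 1662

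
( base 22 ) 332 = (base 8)2760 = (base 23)2K2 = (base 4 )113300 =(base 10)1520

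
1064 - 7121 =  - 6057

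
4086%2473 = 1613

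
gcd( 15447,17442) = 57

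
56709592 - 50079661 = 6629931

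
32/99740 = 8/24935 = 0.00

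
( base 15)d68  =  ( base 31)34g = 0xBCF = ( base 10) 3023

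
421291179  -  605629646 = -184338467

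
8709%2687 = 648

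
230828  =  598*386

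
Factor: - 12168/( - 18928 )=9/14  =  2^( - 1)*3^2*7^( - 1 ) 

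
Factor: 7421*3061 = 22715681 = 41^1 * 181^1 * 3061^1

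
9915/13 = 762 + 9/13 = 762.69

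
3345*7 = 23415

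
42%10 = 2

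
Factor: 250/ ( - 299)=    - 2^1*5^3*13^( - 1 )*23^ ( - 1)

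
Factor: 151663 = 37^1*4099^1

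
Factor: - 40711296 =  - 2^7 *3^1* 106019^1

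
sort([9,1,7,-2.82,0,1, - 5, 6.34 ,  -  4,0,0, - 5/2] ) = [-5, - 4, - 2.82, - 5/2, 0, 0, 0,1,1,  6.34, 7,9]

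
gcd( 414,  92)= 46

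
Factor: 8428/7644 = 3^( - 1)*13^( - 1 ) * 43^1=43/39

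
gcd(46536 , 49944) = 24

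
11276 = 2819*4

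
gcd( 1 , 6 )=1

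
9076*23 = 208748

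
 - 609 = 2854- 3463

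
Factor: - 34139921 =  - 41^1*832681^1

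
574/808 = 287/404 = 0.71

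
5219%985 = 294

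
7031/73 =96 + 23/73 = 96.32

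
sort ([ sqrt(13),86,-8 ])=[- 8,sqrt(13 ),86]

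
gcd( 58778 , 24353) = 1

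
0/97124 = 0 = 0.00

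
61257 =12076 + 49181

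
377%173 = 31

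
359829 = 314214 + 45615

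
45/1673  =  45/1673  =  0.03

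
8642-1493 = 7149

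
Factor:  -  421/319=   -  11^( - 1)*29^( - 1)*421^1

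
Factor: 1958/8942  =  979/4471 = 11^1 * 17^( - 1)*89^1*263^(-1 )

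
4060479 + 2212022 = 6272501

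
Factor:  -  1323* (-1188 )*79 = 2^2*3^6*7^2*11^1 *79^1  =  124166196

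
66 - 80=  - 14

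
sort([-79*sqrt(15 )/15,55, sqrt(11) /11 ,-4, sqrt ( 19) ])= [ - 79*sqrt (15 ) /15, - 4,sqrt( 11 ) /11, sqrt( 19 ), 55 ] 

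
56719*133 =7543627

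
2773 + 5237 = 8010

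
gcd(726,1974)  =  6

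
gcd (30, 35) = 5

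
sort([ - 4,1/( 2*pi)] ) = [ - 4,1/(2*pi) ]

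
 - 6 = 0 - 6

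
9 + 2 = 11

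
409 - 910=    - 501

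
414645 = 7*59235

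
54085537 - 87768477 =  - 33682940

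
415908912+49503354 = 465412266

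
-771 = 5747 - 6518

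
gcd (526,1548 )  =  2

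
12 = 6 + 6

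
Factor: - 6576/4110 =-2^3*5^( - 1) =- 8/5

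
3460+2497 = 5957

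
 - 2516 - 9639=- 12155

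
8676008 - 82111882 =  - 73435874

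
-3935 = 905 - 4840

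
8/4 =2=   2.00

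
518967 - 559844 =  - 40877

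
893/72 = 893/72 = 12.40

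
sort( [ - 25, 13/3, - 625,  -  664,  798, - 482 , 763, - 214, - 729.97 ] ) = [-729.97,-664, - 625, - 482, -214, - 25,  13/3, 763 , 798 ]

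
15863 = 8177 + 7686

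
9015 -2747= 6268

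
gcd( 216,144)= 72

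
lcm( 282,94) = 282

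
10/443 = 10/443 = 0.02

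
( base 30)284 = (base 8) 3774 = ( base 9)2721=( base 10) 2044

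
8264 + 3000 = 11264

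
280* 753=210840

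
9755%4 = 3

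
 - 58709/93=  -  632+67/93 = - 631.28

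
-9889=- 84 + - 9805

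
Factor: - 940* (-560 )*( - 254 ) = - 133705600= - 2^7*5^2*7^1*47^1*127^1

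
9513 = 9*1057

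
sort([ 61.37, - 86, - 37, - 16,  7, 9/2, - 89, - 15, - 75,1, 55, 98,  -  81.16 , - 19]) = [ - 89,-86, - 81.16, - 75, - 37 , - 19, - 16, -15,1,9/2  ,  7, 55, 61.37, 98 ] 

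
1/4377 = 1/4377 = 0.00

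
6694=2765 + 3929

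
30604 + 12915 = 43519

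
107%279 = 107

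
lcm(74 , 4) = 148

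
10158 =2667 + 7491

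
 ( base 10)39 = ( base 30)19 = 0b100111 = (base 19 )21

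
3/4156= 3/4156   =  0.00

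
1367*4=5468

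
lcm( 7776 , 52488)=209952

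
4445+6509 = 10954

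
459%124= 87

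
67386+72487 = 139873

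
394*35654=14047676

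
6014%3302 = 2712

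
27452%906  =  272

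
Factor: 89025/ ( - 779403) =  -29675/259801 = -  5^2*1187^1*259801^( - 1)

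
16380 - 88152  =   - 71772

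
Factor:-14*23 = -2^1*7^1*23^1 =- 322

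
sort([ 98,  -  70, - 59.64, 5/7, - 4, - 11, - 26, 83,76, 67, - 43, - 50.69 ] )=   [ - 70, - 59.64, - 50.69, - 43,  -  26, - 11, - 4, 5/7, 67, 76,  83, 98 ]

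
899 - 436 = 463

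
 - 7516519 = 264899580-272416099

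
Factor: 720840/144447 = 240280/48149 = 2^3 * 5^1 * 89^ ( - 1) * 541^ ( - 1)*6007^1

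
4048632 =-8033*(-504) 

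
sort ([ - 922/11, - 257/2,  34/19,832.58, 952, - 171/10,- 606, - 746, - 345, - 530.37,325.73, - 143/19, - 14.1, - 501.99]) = [  -  746, - 606, - 530.37,  -  501.99,  -  345, - 257/2, - 922/11  ,-171/10, - 14.1, - 143/19 , 34/19, 325.73 , 832.58, 952]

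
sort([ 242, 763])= [ 242, 763 ] 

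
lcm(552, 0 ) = 0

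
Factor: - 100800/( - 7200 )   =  2^1*7^1= 14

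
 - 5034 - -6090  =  1056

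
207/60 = 3 + 9/20 = 3.45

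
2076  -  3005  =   -929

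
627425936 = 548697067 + 78728869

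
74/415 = 74/415 = 0.18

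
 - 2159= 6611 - 8770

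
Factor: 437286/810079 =2^1*3^1*31^1*2351^1 * 810079^( - 1)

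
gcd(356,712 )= 356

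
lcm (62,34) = 1054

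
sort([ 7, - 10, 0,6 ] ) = [ - 10, 0, 6,7]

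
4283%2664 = 1619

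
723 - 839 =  - 116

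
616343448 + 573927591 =1190271039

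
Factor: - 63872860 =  - 2^2*5^1*3193643^1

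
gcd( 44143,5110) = 1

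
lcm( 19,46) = 874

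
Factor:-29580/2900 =-51/5 = -3^1*5^( - 1)*17^1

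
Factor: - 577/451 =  - 11^( -1)*41^( - 1)*577^1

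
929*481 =446849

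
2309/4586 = 2309/4586 = 0.50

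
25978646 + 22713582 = 48692228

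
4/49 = 4/49 = 0.08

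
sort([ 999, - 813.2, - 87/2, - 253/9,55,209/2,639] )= [ - 813.2 , - 87/2, - 253/9,55,209/2,639,999]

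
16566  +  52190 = 68756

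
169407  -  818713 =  - 649306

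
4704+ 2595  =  7299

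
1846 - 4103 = - 2257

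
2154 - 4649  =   - 2495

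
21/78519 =1/3739=0.00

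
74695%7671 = 5656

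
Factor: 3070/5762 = 1535/2881 = 5^1 * 43^( - 1 )*67^(  -  1)*307^1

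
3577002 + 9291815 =12868817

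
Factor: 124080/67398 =440/239  =  2^3*5^1 * 11^1*239^( - 1) 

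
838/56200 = 419/28100 = 0.01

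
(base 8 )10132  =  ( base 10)4186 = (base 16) 105a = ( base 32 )42Q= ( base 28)59E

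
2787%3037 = 2787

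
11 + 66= 77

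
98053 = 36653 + 61400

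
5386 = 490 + 4896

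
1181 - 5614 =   -  4433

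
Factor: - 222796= - 2^2 * 7^1*73^1*109^1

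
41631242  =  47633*874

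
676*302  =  204152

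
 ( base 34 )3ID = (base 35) 3bx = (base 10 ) 4093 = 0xffd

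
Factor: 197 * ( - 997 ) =-196409  =  - 197^1*997^1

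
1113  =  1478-365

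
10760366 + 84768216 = 95528582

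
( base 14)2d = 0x29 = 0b101001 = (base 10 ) 41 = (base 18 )25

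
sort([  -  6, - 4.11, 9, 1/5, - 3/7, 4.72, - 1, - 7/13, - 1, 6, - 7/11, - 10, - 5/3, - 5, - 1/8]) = [ - 10,-6, - 5, - 4.11, - 5/3 , - 1, - 1, - 7/11, - 7/13, - 3/7, - 1/8 , 1/5, 4.72, 6, 9]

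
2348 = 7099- 4751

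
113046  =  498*227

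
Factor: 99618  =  2^1*3^1*16603^1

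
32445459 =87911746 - 55466287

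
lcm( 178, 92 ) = 8188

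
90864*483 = 43887312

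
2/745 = 2/745 = 0.00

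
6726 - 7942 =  - 1216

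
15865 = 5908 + 9957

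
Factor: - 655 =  - 5^1*131^1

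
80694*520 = 41960880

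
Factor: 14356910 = 2^1*5^1*71^1*73^1 * 277^1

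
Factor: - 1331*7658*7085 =  -  72215973830=-2^1*5^1 * 7^1*11^3 * 13^1 * 109^1 *547^1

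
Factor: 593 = 593^1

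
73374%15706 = 10550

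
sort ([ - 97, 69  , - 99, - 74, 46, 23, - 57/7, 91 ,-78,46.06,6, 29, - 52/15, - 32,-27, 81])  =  [ - 99, - 97, - 78,-74, - 32, - 27, - 57/7, - 52/15,6,  23,29, 46,46.06 , 69, 81, 91 ] 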